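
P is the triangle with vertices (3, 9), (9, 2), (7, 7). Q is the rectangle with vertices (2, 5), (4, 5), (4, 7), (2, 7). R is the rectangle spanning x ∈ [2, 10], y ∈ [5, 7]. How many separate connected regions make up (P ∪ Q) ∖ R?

(P ∪ Q) ∖ R splits into 2 disjoint pieces (area 2.0571, area 2.2857).

2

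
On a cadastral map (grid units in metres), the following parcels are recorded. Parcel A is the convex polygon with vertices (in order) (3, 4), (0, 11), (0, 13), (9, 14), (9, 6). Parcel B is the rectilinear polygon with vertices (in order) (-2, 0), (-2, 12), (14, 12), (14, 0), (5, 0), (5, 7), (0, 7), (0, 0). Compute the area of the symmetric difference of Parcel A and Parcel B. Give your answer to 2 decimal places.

129.52

|Parcel A| = 69, |Parcel B| = 157, |Parcel A∩Parcel B| = 48.2381.
|Parcel A △ Parcel B| = |Parcel A| + |Parcel B| − 2·|Parcel A∩Parcel B| = 69 + 157 − 96.4762 = 129.52.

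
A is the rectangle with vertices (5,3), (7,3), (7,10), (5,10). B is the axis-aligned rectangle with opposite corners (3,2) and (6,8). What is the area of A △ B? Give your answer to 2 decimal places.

22.00

|A∩B|: x∈[5,6], y∈[3,8] → 1·5 = 5.
|A △ B| = |A| + |B| − 2·|A∩B| = 14 + 18 − 10 = 22.00.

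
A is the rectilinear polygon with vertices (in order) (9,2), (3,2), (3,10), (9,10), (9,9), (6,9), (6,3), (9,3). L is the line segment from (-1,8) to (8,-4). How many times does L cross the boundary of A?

The segment meets the boundary at (3.5,2), (3,2.667).

2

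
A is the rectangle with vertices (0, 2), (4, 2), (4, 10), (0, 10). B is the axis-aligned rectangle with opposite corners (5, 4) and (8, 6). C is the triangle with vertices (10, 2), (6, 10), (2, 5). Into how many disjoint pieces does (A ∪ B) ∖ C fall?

1

(A ∪ B) ∖ C is a single connected region.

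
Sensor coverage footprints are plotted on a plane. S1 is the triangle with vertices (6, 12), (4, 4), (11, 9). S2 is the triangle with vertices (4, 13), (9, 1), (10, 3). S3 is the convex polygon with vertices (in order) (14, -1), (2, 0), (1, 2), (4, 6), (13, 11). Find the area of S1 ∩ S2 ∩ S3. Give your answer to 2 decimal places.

The intersection is the polygon with vertices (7.78,6.7), (6.89,6.064), (6.368,7.316), (7.15,7.75).
By the shoelace formula its area is 1.27.

1.27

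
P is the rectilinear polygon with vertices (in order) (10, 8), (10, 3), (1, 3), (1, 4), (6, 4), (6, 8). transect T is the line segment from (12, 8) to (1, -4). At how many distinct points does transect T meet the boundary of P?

2

The segment meets the boundary at (7.417,3), (10,5.818).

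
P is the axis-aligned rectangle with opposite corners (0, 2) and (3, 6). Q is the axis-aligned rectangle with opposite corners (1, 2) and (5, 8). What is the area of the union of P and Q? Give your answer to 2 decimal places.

By inclusion–exclusion:
Individual areas: |P| = 12, |Q| = 24.
|P∩Q|: x∈[1,3], y∈[2,6] → 2·4 = 8.
|P ∪ Q| = 36 − 8 = 28.00.

28.00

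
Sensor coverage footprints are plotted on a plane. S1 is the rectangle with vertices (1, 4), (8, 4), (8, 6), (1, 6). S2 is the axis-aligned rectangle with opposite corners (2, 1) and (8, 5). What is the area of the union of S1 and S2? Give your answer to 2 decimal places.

32.00

By inclusion–exclusion:
Individual areas: |S1| = 14, |S2| = 24.
|S1∩S2|: x∈[2,8], y∈[4,5] → 6·1 = 6.
|S1 ∪ S2| = 38 − 6 = 32.00.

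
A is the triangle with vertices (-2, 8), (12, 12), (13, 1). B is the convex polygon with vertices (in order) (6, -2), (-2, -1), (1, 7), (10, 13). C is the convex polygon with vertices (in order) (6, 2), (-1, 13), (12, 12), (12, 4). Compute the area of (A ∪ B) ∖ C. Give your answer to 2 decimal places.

|A ∪ B| = 134.6825.
|(A ∪ B) ∩ C| = 68.9415.
|(A ∪ B) ∖ C| = 134.6825 − 68.9415 = 65.74.

65.74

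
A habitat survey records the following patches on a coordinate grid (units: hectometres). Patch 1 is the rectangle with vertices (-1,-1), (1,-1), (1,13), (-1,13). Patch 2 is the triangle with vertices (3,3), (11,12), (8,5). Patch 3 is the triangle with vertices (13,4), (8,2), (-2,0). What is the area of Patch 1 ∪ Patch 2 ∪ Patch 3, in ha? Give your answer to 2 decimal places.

47.23

By inclusion–exclusion:
Individual areas: |Patch 1| = 28, |Patch 2| = 14.5, |Patch 3| = 5.
|Patch 1∩Patch 2| = 0.
|Patch 1∩Patch 3| = 0.2667.
|Patch 2∩Patch 3| = 0.
|Patch 1∩Patch 2∩Patch 3| = 0.
|Patch 1 ∪ Patch 2 ∪ Patch 3| = 47.5 − 0.2667 + 0 = 47.23.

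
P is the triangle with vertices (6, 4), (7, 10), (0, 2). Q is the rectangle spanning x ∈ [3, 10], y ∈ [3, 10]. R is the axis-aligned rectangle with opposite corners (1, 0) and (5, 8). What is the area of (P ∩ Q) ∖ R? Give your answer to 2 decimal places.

|P ∩ Q| = 13.3571.
|(P ∩ Q) ∩ R| = 6.4762.
|(P ∩ Q) ∖ R| = 13.3571 − 6.4762 = 6.88.

6.88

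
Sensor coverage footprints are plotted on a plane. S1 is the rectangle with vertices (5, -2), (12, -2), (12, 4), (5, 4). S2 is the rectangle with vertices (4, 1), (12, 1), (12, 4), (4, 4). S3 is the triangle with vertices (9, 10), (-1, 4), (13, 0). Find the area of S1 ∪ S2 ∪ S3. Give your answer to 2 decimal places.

86.88

By inclusion–exclusion:
Individual areas: |S1| = 42, |S2| = 24, |S3| = 62.
|S1∩S2|: x∈[5,12], y∈[1,4] → 7·3 = 21.
|S1∩S3| = 18.55.
|S2∩S3| = 19.2286.
|S1∩S2∩S3| = 17.6571.
|S1 ∪ S2 ∪ S3| = 128 − 58.7786 + 17.6571 = 86.88.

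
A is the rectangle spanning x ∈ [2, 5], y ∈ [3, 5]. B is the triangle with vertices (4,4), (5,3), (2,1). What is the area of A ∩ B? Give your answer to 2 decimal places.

The intersection is the polygon with vertices (3.333,3), (4,4), (5,3).
By the shoelace formula its area is 0.83.

0.83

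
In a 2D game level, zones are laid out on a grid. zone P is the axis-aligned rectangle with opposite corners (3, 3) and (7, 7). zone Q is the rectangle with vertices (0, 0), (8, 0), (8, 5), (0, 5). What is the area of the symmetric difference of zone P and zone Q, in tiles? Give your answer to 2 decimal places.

|zone P∩zone Q|: x∈[3,7], y∈[3,5] → 4·2 = 8.
|zone P △ zone Q| = |zone P| + |zone Q| − 2·|zone P∩zone Q| = 16 + 40 − 16 = 40.00.

40.00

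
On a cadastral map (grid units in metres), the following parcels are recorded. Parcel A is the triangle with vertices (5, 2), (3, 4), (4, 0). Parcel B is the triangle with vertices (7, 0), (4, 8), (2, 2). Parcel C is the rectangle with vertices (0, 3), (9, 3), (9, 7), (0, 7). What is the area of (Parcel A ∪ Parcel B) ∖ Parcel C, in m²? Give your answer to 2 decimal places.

|Parcel A ∪ Parcel B| = 17.5.
|(Parcel A ∪ Parcel B) ∩ Parcel C| = 8.5.
|(Parcel A ∪ Parcel B) ∖ Parcel C| = 17.5 − 8.5 = 9.00.

9.00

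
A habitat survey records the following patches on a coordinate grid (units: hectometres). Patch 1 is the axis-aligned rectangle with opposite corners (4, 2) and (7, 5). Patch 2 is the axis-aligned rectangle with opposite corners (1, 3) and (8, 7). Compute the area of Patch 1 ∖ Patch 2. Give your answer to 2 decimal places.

|Patch 1∩Patch 2|: x∈[4,7], y∈[3,5] → 3·2 = 6.
|Patch 1| = 9.
|Patch 1 ∖ Patch 2| = |Patch 1| − |Patch 1∩Patch 2| = 9 − 6 = 3.00.

3.00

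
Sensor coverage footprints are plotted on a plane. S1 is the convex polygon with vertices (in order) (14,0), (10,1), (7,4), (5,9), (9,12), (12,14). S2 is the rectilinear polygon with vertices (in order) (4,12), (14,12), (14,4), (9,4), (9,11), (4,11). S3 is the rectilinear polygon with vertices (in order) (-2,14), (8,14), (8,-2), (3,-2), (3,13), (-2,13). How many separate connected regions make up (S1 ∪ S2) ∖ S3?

1

(S1 ∪ S2) ∖ S3 is a single connected region.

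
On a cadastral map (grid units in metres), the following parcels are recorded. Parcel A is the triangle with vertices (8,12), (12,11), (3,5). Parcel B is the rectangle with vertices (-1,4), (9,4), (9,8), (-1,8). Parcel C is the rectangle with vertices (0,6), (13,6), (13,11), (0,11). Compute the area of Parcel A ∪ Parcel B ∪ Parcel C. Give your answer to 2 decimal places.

89.36

By inclusion–exclusion:
Individual areas: |Parcel A| = 16.5, |Parcel B| = 40, |Parcel C| = 65.
|Parcel A∩Parcel B| = 3.5357.
|Parcel A∩Parcel C| = 13.75.
|Parcel B∩Parcel C|: x∈[0,9], y∈[6,8] → 9·2 = 18.
|Parcel A∩Parcel B∩Parcel C| = 3.1429.
|Parcel A ∪ Parcel B ∪ Parcel C| = 121.5 − 35.2857 + 3.1429 = 89.36.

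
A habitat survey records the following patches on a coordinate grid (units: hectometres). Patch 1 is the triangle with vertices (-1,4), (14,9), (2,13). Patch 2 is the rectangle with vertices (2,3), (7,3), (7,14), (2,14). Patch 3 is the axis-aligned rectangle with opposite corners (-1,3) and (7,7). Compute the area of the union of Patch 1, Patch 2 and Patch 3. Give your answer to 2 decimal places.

By inclusion–exclusion:
Individual areas: |Patch 1| = 60, |Patch 2| = 55, |Patch 3| = 32.
|Patch 1∩Patch 2| = 31.6667.
|Patch 1∩Patch 3| = 11.8333.
|Patch 2∩Patch 3|: x∈[2,7], y∈[3,7] → 5·4 = 20.
|Patch 1∩Patch 2∩Patch 3| = 5.8333.
|Patch 1 ∪ Patch 2 ∪ Patch 3| = 147 − 63.5 + 5.8333 = 89.33.

89.33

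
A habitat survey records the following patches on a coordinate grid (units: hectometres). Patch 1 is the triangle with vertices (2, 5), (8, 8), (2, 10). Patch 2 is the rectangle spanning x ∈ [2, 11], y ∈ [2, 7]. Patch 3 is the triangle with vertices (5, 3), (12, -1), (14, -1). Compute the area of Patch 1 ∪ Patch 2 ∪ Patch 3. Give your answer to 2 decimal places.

59.75

By inclusion–exclusion:
Individual areas: |Patch 1| = 15, |Patch 2| = 45, |Patch 3| = 4.
|Patch 1∩Patch 2| = 4.
|Patch 1∩Patch 3| = 0.
|Patch 2∩Patch 3| = 0.25.
|Patch 1∩Patch 2∩Patch 3| = 0.
|Patch 1 ∪ Patch 2 ∪ Patch 3| = 64 − 4.25 + 0 = 59.75.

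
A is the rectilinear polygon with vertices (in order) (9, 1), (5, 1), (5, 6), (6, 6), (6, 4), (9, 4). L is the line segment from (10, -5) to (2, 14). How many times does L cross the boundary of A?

4

The segment meets the boundary at (5.368,6), (6,4.5), (6.211,4), (7.474,1).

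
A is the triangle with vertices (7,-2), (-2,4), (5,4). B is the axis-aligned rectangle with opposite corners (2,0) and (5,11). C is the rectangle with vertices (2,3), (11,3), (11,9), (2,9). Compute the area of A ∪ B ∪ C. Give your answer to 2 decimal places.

79.17

By inclusion–exclusion:
Individual areas: |A| = 21, |B| = 33, |C| = 54.
|A∩B| = 10.6667.
|A∩C| = 3.1667.
|B∩C|: x∈[2,5], y∈[3,9] → 3·6 = 18.
|A∩B∩C| = 3.
|A ∪ B ∪ C| = 108 − 31.8333 + 3 = 79.17.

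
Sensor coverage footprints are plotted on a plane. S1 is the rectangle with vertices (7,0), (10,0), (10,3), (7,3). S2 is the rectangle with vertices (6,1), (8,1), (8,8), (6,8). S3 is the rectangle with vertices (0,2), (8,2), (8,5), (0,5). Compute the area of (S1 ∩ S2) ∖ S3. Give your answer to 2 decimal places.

1.00

|S1 ∩ S2| = 2.
|(S1 ∩ S2) ∩ S3| = 1.
|(S1 ∩ S2) ∖ S3| = 2 − 1 = 1.00.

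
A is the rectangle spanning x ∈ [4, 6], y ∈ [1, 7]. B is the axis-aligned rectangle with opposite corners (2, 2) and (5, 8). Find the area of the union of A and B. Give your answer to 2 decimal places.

By inclusion–exclusion:
Individual areas: |A| = 12, |B| = 18.
|A∩B|: x∈[4,5], y∈[2,7] → 1·5 = 5.
|A ∪ B| = 30 − 5 = 25.00.

25.00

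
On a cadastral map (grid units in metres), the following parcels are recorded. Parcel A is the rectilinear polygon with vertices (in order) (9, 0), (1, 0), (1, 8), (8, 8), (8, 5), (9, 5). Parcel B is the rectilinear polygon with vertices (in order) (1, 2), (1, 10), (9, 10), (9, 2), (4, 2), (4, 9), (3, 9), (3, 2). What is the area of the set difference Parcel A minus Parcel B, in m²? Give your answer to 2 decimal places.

22.00

|Parcel A| = 61, |Parcel A∩Parcel B| = 39.
|Parcel A ∖ Parcel B| = |Parcel A| − |Parcel A∩Parcel B| = 61 − 39 = 22.00.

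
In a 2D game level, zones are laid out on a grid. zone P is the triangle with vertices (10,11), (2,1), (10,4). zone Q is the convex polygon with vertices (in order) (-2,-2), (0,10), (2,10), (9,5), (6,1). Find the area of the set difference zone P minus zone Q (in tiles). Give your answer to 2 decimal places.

|zone P| = 28, |zone P∩zone Q| = 14.7079.
|zone P ∖ zone Q| = |zone P| − |zone P∩zone Q| = 28 − 14.7079 = 13.29.

13.29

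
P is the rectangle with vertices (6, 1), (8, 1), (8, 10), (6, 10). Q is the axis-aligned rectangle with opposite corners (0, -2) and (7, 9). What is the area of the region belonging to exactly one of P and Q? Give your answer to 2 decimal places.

|P∩Q|: x∈[6,7], y∈[1,9] → 1·8 = 8.
|P △ Q| = |P| + |Q| − 2·|P∩Q| = 18 + 77 − 16 = 79.00.

79.00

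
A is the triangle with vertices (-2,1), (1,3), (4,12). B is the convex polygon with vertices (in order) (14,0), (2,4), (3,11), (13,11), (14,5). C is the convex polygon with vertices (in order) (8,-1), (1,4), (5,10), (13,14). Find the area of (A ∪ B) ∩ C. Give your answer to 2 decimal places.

59.89

|A ∪ B| = 111.0899.
|(A ∪ B) ∩ C| = 59.89.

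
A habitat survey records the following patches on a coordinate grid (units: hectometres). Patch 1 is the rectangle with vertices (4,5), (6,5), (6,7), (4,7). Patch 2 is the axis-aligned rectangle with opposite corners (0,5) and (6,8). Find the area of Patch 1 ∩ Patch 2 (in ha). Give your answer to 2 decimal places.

4.00

|Patch 1∩Patch 2|: x∈[4,6], y∈[5,7] → 2·2 = 4.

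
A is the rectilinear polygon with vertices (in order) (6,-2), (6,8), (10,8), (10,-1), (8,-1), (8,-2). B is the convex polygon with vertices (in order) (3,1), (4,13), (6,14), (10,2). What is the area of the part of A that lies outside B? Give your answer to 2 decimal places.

18.86

|A| = 38, |A∩B| = 19.1429.
|A ∖ B| = |A| − |A∩B| = 38 − 19.1429 = 18.86.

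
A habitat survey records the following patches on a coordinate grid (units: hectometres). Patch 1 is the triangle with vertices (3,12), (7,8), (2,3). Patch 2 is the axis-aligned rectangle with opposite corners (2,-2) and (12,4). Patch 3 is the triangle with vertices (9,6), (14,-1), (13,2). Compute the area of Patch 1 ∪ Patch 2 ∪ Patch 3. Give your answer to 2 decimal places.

82.33

By inclusion–exclusion:
Individual areas: |Patch 1| = 20, |Patch 2| = 60, |Patch 3| = 4.
|Patch 1∩Patch 2| = 0.4444.
|Patch 1∩Patch 3| = 0.
|Patch 2∩Patch 3| = 1.2286.
|Patch 1∩Patch 2∩Patch 3| = 0.
|Patch 1 ∪ Patch 2 ∪ Patch 3| = 84 − 1.673 + 0 = 82.33.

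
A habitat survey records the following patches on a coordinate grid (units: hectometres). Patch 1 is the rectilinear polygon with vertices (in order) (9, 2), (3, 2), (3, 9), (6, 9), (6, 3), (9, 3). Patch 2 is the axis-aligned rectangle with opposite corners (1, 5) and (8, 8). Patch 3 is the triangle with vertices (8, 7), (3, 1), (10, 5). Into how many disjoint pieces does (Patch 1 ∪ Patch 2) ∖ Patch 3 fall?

2

(Patch 1 ∪ Patch 2) ∖ Patch 3 splits into 2 disjoint pieces (area 28.5167, area 3.375).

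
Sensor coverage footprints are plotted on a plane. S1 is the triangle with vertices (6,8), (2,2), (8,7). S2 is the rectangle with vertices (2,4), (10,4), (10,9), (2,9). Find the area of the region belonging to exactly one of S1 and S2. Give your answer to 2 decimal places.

34.13

|S1| = 8, |S2| = 40, |S1∩S2| = 6.9333.
|S1 △ S2| = |S1| + |S2| − 2·|S1∩S2| = 8 + 40 − 13.8667 = 34.13.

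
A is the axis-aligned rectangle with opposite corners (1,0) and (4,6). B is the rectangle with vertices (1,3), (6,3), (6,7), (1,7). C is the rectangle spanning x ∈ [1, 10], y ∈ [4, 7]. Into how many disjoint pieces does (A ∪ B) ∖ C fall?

1

(A ∪ B) ∖ C is a single connected region.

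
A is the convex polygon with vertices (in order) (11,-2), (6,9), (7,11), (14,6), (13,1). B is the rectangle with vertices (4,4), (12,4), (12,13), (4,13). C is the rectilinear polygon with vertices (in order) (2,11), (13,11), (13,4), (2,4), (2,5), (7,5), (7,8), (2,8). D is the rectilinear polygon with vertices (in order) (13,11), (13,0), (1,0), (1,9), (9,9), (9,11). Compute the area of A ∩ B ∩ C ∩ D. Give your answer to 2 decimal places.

22.49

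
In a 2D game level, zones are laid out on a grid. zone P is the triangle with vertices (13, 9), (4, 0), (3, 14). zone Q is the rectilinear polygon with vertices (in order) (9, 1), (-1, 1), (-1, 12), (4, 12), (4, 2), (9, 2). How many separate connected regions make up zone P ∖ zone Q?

2

zone P ∖ zone Q splits into 2 disjoint pieces (area 60.3571, area 0.5357).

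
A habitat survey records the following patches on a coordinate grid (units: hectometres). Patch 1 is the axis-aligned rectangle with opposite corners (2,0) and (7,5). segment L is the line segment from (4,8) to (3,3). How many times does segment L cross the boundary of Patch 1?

1

The segment meets the boundary at (3.4,5).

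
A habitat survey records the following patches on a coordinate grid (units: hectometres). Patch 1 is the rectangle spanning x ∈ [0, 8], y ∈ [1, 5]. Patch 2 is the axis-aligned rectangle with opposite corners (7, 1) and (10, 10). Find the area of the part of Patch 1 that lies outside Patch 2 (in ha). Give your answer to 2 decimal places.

28.00

|Patch 1∩Patch 2|: x∈[7,8], y∈[1,5] → 1·4 = 4.
|Patch 1| = 32.
|Patch 1 ∖ Patch 2| = |Patch 1| − |Patch 1∩Patch 2| = 32 − 4 = 28.00.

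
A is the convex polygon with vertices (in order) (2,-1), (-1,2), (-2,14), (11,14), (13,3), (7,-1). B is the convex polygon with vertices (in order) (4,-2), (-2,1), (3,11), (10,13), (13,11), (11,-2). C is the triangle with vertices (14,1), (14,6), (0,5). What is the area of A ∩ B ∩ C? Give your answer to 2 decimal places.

The intersection is the polygon with vertices (11.629,2.086), (11.2,1.8), (0,5), (12.211,5.872).
By the shoelace formula its area is 25.15.

25.15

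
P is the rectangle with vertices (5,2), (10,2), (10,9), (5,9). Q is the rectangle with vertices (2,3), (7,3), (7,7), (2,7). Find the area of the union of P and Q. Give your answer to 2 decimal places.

47.00

By inclusion–exclusion:
Individual areas: |P| = 35, |Q| = 20.
|P∩Q|: x∈[5,7], y∈[3,7] → 2·4 = 8.
|P ∪ Q| = 55 − 8 = 47.00.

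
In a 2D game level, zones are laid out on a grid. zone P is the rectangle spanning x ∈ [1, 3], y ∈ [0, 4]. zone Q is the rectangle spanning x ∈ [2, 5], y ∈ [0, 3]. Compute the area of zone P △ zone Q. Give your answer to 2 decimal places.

11.00

|zone P∩zone Q|: x∈[2,3], y∈[0,3] → 1·3 = 3.
|zone P △ zone Q| = |zone P| + |zone Q| − 2·|zone P∩zone Q| = 8 + 9 − 6 = 11.00.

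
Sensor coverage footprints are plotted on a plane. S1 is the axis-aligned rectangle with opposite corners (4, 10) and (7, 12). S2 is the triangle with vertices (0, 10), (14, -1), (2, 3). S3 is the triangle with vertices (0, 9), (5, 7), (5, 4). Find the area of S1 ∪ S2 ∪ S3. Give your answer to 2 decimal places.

45.16

By inclusion–exclusion:
Individual areas: |S1| = 6, |S2| = 38, |S3| = 7.5.
|S1∩S2| = 0.
|S1∩S3| = 0.
|S2∩S3| = 6.3436.
|S1∩S2∩S3| = 0.
|S1 ∪ S2 ∪ S3| = 51.5 − 6.3436 + 0 = 45.16.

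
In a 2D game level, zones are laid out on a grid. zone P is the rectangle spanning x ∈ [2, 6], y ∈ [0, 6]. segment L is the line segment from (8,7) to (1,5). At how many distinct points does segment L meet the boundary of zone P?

2

The segment meets the boundary at (2,5.286), (4.5,6).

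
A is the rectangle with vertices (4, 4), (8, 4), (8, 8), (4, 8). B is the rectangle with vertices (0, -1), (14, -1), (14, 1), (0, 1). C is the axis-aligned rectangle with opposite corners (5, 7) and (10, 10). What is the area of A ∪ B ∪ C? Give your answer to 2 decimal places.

By inclusion–exclusion:
Individual areas: |A| = 16, |B| = 28, |C| = 15.
|A∩B| = 0 (no overlap).
|A∩C|: x∈[5,8], y∈[7,8] → 3·1 = 3.
|B∩C| = 0 (no overlap).
|A∩B∩C| = 0.
|A ∪ B ∪ C| = 59 − 3 + 0 = 56.00.

56.00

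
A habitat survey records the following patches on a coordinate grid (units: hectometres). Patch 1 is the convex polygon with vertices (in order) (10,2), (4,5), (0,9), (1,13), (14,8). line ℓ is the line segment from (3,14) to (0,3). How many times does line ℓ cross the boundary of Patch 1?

The segment meets the boundary at (1.286,7.714), (2.563,12.399).

2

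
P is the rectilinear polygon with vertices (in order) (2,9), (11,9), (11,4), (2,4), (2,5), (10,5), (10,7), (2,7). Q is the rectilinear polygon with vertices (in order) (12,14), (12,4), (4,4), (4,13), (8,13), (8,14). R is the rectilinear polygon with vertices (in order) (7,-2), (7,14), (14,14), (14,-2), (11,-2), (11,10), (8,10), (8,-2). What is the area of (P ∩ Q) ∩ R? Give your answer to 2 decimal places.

3.00

|P ∩ Q| = 23.
|(P ∩ Q) ∩ R| = 3.00.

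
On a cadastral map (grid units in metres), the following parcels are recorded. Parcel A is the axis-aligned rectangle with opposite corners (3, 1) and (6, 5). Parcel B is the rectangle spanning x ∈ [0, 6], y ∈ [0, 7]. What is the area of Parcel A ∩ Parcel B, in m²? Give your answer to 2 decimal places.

|Parcel A∩Parcel B|: x∈[3,6], y∈[1,5] → 3·4 = 12.

12.00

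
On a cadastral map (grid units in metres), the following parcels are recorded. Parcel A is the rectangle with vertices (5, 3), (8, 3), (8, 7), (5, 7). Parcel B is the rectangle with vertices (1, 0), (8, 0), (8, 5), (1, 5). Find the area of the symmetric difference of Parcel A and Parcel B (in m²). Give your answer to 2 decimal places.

35.00

|Parcel A∩Parcel B|: x∈[5,8], y∈[3,5] → 3·2 = 6.
|Parcel A △ Parcel B| = |Parcel A| + |Parcel B| − 2·|Parcel A∩Parcel B| = 12 + 35 − 12 = 35.00.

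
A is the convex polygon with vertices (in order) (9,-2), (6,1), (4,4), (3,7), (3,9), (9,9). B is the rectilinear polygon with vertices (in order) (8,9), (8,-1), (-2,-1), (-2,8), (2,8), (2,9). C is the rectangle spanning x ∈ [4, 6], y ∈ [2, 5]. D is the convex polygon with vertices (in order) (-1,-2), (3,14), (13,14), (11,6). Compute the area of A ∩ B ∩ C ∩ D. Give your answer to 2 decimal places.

The intersection is the polygon with vertices (4,5), (6,5), (6,2.667), (5.231,2.154), (4,4).
By the shoelace formula its area is 4.36.

4.36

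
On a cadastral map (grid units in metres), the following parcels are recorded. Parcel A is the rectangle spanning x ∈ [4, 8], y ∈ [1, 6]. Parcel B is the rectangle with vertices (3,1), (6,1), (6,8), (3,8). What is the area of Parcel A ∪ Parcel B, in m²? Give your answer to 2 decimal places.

31.00

By inclusion–exclusion:
Individual areas: |Parcel A| = 20, |Parcel B| = 21.
|Parcel A∩Parcel B|: x∈[4,6], y∈[1,6] → 2·5 = 10.
|Parcel A ∪ Parcel B| = 41 − 10 = 31.00.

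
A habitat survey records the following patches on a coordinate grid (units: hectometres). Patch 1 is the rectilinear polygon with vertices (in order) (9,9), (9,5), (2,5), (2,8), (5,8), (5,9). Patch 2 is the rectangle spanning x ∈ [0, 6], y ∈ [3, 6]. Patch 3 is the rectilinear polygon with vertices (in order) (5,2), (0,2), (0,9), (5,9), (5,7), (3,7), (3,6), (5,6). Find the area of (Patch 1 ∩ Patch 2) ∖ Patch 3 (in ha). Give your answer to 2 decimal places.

|Patch 1 ∩ Patch 2| = 4.
|(Patch 1 ∩ Patch 2) ∩ Patch 3| = 3.
|(Patch 1 ∩ Patch 2) ∖ Patch 3| = 4 − 3 = 1.00.

1.00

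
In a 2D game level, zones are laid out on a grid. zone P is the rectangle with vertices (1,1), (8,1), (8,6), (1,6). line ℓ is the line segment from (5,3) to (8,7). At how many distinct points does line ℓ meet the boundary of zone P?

The segment meets the boundary at (7.25,6).

1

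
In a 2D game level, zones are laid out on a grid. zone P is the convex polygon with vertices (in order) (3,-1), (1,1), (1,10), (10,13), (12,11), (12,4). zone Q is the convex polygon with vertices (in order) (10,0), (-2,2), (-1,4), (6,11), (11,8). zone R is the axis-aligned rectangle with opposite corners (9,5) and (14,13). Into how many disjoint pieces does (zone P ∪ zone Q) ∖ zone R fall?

1

(zone P ∪ zone Q) ∖ zone R is a single connected region.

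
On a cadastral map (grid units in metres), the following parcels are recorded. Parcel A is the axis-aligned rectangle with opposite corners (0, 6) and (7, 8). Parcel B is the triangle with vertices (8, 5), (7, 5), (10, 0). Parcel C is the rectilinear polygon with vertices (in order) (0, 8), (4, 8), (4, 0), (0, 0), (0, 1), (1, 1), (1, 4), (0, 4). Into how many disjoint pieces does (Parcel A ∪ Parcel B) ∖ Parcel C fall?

2

(Parcel A ∪ Parcel B) ∖ Parcel C splits into 2 disjoint pieces (area 6, area 2.5).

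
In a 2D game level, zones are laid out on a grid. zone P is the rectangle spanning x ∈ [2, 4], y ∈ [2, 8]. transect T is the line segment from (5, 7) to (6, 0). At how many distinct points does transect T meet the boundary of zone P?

The segment lies entirely outside zone P and never meets its boundary.

0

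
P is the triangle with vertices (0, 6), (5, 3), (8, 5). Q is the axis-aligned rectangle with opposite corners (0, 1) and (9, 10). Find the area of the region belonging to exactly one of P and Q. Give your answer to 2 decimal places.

71.50

|P| = 9.5, |Q| = 81, |P∩Q| = 9.5.
|P △ Q| = |P| + |Q| − 2·|P∩Q| = 9.5 + 81 − 19 = 71.50.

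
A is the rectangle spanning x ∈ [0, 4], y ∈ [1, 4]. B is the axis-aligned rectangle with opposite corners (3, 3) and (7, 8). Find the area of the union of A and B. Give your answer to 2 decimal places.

31.00

By inclusion–exclusion:
Individual areas: |A| = 12, |B| = 20.
|A∩B|: x∈[3,4], y∈[3,4] → 1·1 = 1.
|A ∪ B| = 32 − 1 = 31.00.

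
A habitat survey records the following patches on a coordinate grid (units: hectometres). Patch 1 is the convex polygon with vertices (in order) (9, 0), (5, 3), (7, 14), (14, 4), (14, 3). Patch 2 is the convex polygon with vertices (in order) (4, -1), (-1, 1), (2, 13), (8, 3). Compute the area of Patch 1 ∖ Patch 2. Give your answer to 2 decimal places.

|Patch 1| = 66.5, |Patch 1∩Patch 2| = 7.6844.
|Patch 1 ∖ Patch 2| = |Patch 1| − |Patch 1∩Patch 2| = 66.5 − 7.6844 = 58.82.

58.82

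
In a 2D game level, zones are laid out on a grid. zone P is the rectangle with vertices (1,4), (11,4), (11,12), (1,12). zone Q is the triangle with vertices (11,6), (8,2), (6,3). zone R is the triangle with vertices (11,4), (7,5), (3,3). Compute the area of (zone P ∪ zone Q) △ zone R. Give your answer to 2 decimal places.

|zone P ∪ zone Q| = 83.6667.
|(zone P ∪ zone Q) ∩ zone R| = 3.722.
|(zone P ∪ zone Q) △ zone R| = 83.6667 + 6 − 7.444 = 82.22.

82.22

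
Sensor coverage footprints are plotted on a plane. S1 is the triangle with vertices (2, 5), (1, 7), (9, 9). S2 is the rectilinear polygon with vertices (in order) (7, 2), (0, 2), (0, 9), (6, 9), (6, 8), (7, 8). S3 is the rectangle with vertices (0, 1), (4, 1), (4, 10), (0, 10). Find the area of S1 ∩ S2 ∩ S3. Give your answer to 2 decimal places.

4.98

The intersection is the polygon with vertices (4,7.75), (4,6.143), (2,5), (1,7).
By the shoelace formula its area is 4.98.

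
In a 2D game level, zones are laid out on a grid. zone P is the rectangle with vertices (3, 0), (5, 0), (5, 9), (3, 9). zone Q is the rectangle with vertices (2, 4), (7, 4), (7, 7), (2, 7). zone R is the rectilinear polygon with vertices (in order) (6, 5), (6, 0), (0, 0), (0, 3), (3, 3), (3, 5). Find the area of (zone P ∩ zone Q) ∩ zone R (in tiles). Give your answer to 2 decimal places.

The region (zone P ∩ zone Q) ∩ zone R is the polygon with vertices (3,4), (3,5), (5,5), (5,4).
By the shoelace formula its area is 2.00.

2.00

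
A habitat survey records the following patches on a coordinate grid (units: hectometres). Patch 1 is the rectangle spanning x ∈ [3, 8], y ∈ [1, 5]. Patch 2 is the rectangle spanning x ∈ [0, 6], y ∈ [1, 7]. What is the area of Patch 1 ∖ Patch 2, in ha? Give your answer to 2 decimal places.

8.00

|Patch 1∩Patch 2|: x∈[3,6], y∈[1,5] → 3·4 = 12.
|Patch 1| = 20.
|Patch 1 ∖ Patch 2| = |Patch 1| − |Patch 1∩Patch 2| = 20 − 12 = 8.00.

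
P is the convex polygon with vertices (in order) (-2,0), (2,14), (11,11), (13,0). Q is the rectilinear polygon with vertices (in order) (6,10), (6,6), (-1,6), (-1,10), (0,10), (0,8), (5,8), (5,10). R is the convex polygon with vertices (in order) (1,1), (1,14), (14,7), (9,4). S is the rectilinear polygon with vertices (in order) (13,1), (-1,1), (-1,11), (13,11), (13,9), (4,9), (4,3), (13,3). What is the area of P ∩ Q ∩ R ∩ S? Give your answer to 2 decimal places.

7.00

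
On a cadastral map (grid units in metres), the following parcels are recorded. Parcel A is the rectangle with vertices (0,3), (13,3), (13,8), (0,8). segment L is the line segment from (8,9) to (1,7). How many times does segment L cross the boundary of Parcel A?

The segment meets the boundary at (4.5,8).

1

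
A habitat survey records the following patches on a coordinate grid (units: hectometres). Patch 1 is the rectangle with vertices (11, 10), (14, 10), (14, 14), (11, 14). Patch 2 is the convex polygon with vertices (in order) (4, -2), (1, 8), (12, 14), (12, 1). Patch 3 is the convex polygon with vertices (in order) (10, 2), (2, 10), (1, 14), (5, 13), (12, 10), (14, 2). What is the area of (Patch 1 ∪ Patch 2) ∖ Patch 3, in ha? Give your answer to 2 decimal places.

71.07

|Patch 1 ∪ Patch 2| = 124.2727.
|(Patch 1 ∪ Patch 2) ∩ Patch 3| = 53.1984.
|(Patch 1 ∪ Patch 2) ∖ Patch 3| = 124.2727 − 53.1984 = 71.07.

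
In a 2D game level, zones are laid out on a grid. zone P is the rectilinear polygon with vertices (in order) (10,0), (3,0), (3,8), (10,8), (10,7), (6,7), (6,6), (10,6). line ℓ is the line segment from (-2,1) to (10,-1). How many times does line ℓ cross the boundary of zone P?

2

The segment meets the boundary at (4,0), (3,0.167).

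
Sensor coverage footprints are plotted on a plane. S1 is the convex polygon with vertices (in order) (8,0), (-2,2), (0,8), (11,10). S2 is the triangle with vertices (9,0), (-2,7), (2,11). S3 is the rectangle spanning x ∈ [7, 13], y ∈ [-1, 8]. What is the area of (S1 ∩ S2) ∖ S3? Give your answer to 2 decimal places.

25.95

|S1 ∩ S2| = 27.5522.
|(S1 ∩ S2) ∩ S3| = 1.6033.
|(S1 ∩ S2) ∖ S3| = 27.5522 − 1.6033 = 25.95.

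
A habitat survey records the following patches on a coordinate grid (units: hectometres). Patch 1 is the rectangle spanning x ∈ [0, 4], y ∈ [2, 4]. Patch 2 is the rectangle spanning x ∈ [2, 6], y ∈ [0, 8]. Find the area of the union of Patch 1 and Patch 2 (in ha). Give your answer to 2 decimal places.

36.00

By inclusion–exclusion:
Individual areas: |Patch 1| = 8, |Patch 2| = 32.
|Patch 1∩Patch 2|: x∈[2,4], y∈[2,4] → 2·2 = 4.
|Patch 1 ∪ Patch 2| = 40 − 4 = 36.00.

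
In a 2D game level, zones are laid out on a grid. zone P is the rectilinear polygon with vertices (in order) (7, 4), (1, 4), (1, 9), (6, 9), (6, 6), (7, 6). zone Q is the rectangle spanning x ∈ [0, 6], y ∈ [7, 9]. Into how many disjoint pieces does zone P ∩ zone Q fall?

1

zone P ∩ zone Q is a single connected region.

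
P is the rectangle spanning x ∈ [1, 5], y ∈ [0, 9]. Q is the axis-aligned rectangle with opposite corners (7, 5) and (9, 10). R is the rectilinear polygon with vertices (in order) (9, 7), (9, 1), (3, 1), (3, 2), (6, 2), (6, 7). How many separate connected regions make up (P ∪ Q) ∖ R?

(P ∪ Q) ∖ R splits into 2 disjoint pieces (area 34, area 6).

2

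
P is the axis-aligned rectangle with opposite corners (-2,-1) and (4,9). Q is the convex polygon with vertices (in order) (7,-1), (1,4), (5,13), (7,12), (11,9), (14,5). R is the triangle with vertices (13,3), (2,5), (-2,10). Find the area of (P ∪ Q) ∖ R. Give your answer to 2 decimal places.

123.11

|P ∪ Q| = 145.8056.
|(P ∪ Q) ∩ R| = 22.6933.
|(P ∪ Q) ∖ R| = 145.8056 − 22.6933 = 123.11.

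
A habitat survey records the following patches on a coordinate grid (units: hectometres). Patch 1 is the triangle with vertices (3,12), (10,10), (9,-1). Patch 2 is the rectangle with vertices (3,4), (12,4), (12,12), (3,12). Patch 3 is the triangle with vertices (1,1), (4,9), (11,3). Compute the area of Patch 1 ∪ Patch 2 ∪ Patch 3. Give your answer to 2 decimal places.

94.09

By inclusion–exclusion:
Individual areas: |Patch 1| = 39.5, |Patch 2| = 72, |Patch 3| = 37.
|Patch 1∩Patch 2| = 32.5944.
|Patch 1∩Patch 3| = 10.5064.
|Patch 2∩Patch 3| = 18.25.
|Patch 1∩Patch 2∩Patch 3| = 6.9389.
|Patch 1 ∪ Patch 2 ∪ Patch 3| = 148.5 − 61.3508 + 6.9389 = 94.09.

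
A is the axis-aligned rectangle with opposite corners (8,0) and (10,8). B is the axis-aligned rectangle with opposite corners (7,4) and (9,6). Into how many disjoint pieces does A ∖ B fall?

A ∖ B is a single connected region.

1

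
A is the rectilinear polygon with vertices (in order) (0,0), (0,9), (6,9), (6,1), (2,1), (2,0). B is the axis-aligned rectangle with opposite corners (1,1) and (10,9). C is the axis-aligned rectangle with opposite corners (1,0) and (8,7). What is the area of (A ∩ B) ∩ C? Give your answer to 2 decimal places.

The region (A ∩ B) ∩ C is the polygon with vertices (6,1), (2,1), (1,1), (1,7), (6,7).
By the shoelace formula its area is 30.00.

30.00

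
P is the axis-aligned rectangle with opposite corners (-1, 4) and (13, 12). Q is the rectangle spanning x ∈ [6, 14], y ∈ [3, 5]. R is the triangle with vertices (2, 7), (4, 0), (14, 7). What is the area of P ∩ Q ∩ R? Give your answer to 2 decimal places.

The intersection is the polygon with vertices (6,4), (6,5), (11.143,5), (9.714,4).
By the shoelace formula its area is 4.43.

4.43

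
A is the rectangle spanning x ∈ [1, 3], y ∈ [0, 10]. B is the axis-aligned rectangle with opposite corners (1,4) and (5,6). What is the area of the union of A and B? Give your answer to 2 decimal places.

By inclusion–exclusion:
Individual areas: |A| = 20, |B| = 8.
|A∩B|: x∈[1,3], y∈[4,6] → 2·2 = 4.
|A ∪ B| = 28 − 4 = 24.00.

24.00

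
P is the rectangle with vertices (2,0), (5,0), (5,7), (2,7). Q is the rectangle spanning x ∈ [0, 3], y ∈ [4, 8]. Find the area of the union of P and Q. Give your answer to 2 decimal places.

By inclusion–exclusion:
Individual areas: |P| = 21, |Q| = 12.
|P∩Q|: x∈[2,3], y∈[4,7] → 1·3 = 3.
|P ∪ Q| = 33 − 3 = 30.00.

30.00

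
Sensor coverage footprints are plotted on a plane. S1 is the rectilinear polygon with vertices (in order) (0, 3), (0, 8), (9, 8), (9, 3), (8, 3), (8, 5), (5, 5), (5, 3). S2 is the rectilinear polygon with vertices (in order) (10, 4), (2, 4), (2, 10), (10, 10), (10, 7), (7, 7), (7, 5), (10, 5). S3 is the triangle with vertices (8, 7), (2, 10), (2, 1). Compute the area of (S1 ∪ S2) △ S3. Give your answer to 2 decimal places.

|S1 ∪ S2| = 60.
|(S1 ∪ S2) ∩ S3| = 25.
|(S1 ∪ S2) △ S3| = 60 + 27 − 50 = 37.00.

37.00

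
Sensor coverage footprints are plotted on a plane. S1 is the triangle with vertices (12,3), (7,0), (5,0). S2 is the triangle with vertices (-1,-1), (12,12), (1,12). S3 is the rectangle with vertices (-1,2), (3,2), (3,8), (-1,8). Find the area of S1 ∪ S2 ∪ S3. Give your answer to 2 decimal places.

By inclusion–exclusion:
Individual areas: |S1| = 3, |S2| = 71.5, |S3| = 24.
|S1∩S2| = 0.
|S1∩S3| = 0.
|S2∩S3| = 17.9615.
|S1∩S2∩S3| = 0.
|S1 ∪ S2 ∪ S3| = 98.5 − 17.9615 + 0 = 80.54.

80.54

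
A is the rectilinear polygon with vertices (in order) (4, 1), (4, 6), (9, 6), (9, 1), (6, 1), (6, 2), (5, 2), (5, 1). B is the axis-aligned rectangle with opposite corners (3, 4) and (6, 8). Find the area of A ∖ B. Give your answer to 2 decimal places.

|A| = 24, |A∩B| = 4.
|A ∖ B| = |A| − |A∩B| = 24 − 4 = 20.00.

20.00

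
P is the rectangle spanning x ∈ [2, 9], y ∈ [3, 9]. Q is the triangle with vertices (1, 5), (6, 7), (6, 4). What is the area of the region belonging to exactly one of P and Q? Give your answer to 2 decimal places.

35.10

|P| = 42, |Q| = 7.5, |P∩Q| = 7.2.
|P △ Q| = |P| + |Q| − 2·|P∩Q| = 42 + 7.5 − 14.4 = 35.10.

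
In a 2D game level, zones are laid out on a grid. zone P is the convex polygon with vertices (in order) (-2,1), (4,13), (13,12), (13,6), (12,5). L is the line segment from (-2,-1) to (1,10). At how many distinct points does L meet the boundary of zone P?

The segment meets the boundary at (-1.408,1.169), (-0.8,3.4).

2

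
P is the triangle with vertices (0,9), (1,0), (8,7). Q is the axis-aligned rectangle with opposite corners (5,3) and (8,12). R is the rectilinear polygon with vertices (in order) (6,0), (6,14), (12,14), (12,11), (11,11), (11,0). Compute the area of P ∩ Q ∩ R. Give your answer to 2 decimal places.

2.50

The intersection is the polygon with vertices (8,7), (6,5), (6,7.5).
By the shoelace formula its area is 2.50.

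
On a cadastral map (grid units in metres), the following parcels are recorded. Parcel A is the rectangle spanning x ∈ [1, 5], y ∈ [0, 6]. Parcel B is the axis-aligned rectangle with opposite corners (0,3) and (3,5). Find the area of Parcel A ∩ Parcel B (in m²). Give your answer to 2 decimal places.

4.00

|Parcel A∩Parcel B|: x∈[1,3], y∈[3,5] → 2·2 = 4.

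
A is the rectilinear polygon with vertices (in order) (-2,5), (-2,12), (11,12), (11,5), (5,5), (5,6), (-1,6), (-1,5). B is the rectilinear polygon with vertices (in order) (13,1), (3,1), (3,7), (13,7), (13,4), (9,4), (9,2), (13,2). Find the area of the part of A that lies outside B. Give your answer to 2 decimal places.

|A| = 85, |A∩B| = 14.
|A ∖ B| = |A| − |A∩B| = 85 − 14 = 71.00.

71.00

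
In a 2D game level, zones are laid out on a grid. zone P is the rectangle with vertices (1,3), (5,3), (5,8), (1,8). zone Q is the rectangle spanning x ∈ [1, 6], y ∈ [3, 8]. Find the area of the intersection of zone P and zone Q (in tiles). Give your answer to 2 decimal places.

20.00

|zone P∩zone Q|: x∈[1,5], y∈[3,8] → 4·5 = 20.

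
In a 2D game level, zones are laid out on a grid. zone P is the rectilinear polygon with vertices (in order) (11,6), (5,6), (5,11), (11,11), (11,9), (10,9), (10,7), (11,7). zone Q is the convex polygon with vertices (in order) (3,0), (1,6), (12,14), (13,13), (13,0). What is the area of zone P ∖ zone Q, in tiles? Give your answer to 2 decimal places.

3.01

|zone P| = 28, |zone P∩zone Q| = 24.9943.
|zone P ∖ zone Q| = |zone P| − |zone P∩zone Q| = 28 − 24.9943 = 3.01.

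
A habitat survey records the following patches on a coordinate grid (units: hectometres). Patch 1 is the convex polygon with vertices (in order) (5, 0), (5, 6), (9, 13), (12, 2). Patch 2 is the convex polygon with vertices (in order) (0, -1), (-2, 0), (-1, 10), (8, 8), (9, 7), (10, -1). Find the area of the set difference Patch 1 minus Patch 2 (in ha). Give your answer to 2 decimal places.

|Patch 1| = 53.5, |Patch 1∩Patch 2| = 30.4817.
|Patch 1 ∖ Patch 2| = |Patch 1| − |Patch 1∩Patch 2| = 53.5 − 30.4817 = 23.02.

23.02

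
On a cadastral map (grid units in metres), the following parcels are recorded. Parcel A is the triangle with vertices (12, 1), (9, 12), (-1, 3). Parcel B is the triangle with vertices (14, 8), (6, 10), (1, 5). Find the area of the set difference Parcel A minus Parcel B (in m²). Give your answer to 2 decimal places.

|Parcel A| = 68.5, |Parcel A∩Parcel B| = 18.8582.
|Parcel A ∖ Parcel B| = |Parcel A| − |Parcel A∩Parcel B| = 68.5 − 18.8582 = 49.64.

49.64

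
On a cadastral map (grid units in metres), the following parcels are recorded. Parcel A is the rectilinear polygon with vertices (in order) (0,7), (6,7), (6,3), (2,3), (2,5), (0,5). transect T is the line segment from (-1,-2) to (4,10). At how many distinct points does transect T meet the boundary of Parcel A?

The segment meets the boundary at (2.75,7), (1.917,5).

2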